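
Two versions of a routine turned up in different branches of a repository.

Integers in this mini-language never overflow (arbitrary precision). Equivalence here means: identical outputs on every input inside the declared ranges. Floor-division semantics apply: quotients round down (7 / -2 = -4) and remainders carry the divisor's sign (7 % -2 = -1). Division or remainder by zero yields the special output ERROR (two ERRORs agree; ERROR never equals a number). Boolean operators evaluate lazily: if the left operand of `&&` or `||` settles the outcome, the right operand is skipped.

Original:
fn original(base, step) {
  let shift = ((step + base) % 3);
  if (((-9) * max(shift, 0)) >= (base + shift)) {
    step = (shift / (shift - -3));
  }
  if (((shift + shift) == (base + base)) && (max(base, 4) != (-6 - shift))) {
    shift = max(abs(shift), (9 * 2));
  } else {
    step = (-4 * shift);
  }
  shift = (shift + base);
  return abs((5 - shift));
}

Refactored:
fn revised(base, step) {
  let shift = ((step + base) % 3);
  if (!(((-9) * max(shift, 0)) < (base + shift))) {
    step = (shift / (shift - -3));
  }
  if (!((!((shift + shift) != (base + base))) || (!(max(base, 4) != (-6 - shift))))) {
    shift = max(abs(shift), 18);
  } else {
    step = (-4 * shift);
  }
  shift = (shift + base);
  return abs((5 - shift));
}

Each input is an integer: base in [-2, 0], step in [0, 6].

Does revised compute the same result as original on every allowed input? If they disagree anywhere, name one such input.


Take base=-2, step=0.
original: shift becomes 1; next (((-9) * max(shift, 0)) >= (base + shift)) evaluates to false; next (((shift + shift) == (base + base)) && (max(base, 4) != (-6 - shift))) evaluates to false; next step becomes -4; next shift becomes -1; next final value 6
revised: shift becomes 1; next (!(((-9) * max(shift, 0)) < (base + shift))) evaluates to false; next (!((!((shift + shift) != (base + base))) || (!(max(base, 4) != (-6 - shift))))) evaluates to true; next shift becomes 18; next shift becomes 16; next final value 11
6 against 11: the behavior changed.
verdict: not equivalent; witness: base=-2, step=0


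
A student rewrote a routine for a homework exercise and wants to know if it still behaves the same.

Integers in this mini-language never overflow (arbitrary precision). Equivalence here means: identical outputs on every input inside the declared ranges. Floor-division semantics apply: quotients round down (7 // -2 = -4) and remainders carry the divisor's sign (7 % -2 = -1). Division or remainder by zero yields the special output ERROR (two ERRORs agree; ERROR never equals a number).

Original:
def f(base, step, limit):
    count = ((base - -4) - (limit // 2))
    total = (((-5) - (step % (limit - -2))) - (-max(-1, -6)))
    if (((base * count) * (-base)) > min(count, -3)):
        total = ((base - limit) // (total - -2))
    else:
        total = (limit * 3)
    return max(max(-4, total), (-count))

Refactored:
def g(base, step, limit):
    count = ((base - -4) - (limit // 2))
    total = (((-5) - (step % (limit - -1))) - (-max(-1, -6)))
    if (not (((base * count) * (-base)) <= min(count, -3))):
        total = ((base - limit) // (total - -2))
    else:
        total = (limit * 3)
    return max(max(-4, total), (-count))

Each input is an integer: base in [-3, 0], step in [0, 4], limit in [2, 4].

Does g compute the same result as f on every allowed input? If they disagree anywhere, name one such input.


These are not equivalent — on base=-3, step=3, limit=2 the outputs split (0 vs 1).
f: count=0, then total=-9, then (((base * count) * (-base)) > min(count, -3)) is true, then total=0, then returns 0
g: count=0, then total=-6, then (not (((base * count) * (-base)) <= min(count, -3))) is true, then total=1, then returns 1
verdict: not equivalent; witness: base=-3, step=3, limit=2


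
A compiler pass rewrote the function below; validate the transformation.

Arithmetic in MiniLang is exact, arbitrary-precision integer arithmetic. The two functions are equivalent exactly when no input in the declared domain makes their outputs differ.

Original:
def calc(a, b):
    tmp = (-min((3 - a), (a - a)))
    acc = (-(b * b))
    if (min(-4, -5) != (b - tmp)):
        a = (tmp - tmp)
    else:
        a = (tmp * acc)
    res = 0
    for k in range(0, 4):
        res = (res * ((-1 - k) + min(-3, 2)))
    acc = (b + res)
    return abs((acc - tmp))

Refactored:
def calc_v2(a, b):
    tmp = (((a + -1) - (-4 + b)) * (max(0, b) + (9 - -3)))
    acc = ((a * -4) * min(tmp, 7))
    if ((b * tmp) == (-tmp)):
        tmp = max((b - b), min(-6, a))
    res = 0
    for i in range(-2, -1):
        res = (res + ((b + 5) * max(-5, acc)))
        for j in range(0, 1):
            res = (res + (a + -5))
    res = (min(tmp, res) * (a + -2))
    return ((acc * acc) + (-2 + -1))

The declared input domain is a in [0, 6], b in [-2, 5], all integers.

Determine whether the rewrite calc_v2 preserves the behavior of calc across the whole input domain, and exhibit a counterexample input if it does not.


Try a=0, b=-2.
calc: tmp := 0 | acc := -4 | (min(-4, -5) != (b - tmp)): true | a := 0 | res := 0 | iter k=0: | res := 0 | iter k=1: | res := 0 | iter k=2: | res := 0 | iter k=3: | res := 0 | acc := -2 | result 2
calc_v2: tmp := 60 | acc := 0 | ((b * tmp) == (-tmp)): false | res := 0 | iter i=-2: | res := 0 | iter j=0: | res := -5 | res := 10 | result -3
2 != -3, so the rewrite changes behavior.
verdict: not equivalent; witness: a=0, b=-2


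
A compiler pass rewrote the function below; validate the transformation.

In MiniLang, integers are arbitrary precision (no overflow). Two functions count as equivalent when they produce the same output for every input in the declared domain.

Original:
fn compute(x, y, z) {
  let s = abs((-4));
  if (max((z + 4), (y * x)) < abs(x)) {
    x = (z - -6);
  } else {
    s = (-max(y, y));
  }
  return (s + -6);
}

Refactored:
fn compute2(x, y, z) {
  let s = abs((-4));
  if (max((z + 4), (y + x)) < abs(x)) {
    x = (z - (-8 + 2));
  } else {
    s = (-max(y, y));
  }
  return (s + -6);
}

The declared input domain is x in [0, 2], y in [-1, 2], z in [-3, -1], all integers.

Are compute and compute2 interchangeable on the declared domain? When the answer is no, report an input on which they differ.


Not equivalent: x=2, y=0, z=-3 separates them (-2 vs -6).
compute: s becomes 4; next (max((z + 4), (y * x)) < abs(x)) evaluates to true; next x becomes 3; next final value -2
compute2: s becomes 4; next (max((z + 4), (y + x)) < abs(x)) evaluates to false; next s becomes 0; next final value -6
verdict: not equivalent; witness: x=2, y=0, z=-3


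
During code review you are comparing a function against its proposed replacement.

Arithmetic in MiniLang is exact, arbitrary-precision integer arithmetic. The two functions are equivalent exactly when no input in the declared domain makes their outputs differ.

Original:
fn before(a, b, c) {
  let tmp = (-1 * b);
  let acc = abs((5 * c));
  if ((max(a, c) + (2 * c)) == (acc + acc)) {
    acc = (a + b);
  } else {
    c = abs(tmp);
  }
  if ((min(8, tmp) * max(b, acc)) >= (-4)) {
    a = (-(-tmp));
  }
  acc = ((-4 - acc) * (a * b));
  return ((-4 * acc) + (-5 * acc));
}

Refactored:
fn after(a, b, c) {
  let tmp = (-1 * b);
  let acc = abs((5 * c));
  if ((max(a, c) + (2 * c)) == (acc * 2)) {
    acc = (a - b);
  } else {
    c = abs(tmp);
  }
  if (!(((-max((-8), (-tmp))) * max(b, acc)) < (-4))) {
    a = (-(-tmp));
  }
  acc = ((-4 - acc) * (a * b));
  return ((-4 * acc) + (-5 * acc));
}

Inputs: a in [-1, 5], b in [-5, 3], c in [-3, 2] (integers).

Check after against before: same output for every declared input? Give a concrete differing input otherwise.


Consider the input a=-1, b=-5, c=0.
before: tmp = 5; acc = 0; ((max(a, c) + (2 * c)) == (acc + acc)) -> true; acc = -6; ((min(8, tmp) * max(b, acc)) >= (-4)) -> false; acc = 10; return -90
after: tmp = 5; acc = 0; ((max(a, c) + (2 * c)) == (acc * 2)) -> true; acc = 4; (!(((-max((-8), (-tmp))) * max(b, acc)) < (-4))) -> true; a = 5; acc = 200; return -1800
-90 vs -1800 — the two versions disagree here.
verdict: not equivalent; witness: a=-1, b=-5, c=0


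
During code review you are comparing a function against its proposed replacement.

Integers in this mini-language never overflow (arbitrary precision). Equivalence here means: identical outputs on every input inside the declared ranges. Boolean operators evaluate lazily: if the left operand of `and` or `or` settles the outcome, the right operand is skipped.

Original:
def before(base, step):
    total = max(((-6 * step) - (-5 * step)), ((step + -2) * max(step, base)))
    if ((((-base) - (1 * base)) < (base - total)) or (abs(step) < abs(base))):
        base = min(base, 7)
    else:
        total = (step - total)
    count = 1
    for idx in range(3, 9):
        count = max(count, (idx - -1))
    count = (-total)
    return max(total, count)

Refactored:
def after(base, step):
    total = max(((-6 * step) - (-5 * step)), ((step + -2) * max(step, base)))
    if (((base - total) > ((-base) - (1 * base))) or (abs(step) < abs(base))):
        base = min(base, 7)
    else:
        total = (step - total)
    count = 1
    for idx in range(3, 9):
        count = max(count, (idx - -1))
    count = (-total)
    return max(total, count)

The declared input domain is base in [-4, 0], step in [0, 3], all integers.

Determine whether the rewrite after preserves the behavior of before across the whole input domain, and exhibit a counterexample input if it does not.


This is a faithful refactor — comparison usage differs, but the computed results match everywhere.
Tracing base=0, step=0: before: total=0, then ((((-base) - (1 * base)) < (base - total)) or (abs(step) < abs(base))) is false, then total=0, then count=1, then (idx=3), then count=4, then (idx=4), then count=5, then (idx=5), then count=6, then (idx=6), then count=7, then (idx=7), then count=8, then (idx=8), then count=9, then count=0, then returns 0 | after: total=0, then (((base - total) > ((-base) - (1 * base))) or (abs(step) < abs(base))) is false, then total=0, then count=1, then (idx=3), then count=4, then (idx=4), then count=5, then (idx=5), then count=6, then (idx=6), then count=7, then (idx=7), then count=8, then (idx=8), then count=9, then count=0, then returns 0 — matching result 0.
Every one of the 20 inputs gives matching results.
verdict: equivalent


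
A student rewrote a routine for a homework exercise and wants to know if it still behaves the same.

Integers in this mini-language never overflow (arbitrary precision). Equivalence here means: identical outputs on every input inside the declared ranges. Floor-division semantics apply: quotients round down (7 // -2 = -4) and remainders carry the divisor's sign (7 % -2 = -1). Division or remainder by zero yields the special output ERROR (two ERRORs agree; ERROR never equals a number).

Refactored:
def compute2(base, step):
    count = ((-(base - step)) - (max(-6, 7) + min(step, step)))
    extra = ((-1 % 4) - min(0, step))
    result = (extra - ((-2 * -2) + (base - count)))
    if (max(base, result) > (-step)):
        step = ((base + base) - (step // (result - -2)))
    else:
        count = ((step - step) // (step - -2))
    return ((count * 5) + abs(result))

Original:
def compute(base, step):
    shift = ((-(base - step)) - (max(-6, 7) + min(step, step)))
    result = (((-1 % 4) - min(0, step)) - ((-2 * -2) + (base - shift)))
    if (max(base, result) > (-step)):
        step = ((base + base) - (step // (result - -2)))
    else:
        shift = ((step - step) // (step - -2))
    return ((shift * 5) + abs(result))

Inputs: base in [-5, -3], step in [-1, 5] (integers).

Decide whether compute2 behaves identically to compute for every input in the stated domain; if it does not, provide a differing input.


Reading the diff, among the changes: local variable names differ; and statement counts differ.
As a probe, take base=-4, step=3: compute runs shift = -3; result = 0; (max(base, result) > (-step)) -> true; step = -9; return -15; compute2 runs count = -3; extra = 3; result = 0; (max(base, result) > (-step)) -> true; step = -9; return -15; both end at -15.
Every one of the 21 inputs gives matching results.
verdict: equivalent


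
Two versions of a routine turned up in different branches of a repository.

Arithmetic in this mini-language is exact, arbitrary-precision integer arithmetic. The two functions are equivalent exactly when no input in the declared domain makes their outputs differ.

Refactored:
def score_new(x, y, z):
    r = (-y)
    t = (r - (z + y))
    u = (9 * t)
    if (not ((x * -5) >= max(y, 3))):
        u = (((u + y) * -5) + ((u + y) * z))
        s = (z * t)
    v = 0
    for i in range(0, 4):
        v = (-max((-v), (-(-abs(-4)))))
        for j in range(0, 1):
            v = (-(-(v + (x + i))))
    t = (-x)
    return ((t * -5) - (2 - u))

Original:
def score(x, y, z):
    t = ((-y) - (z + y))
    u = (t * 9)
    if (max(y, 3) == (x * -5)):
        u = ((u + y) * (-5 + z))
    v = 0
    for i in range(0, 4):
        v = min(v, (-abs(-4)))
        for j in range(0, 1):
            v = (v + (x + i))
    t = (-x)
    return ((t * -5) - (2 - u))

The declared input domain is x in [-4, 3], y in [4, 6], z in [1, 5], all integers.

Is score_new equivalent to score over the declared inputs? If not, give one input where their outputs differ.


At x=-1, y=5, z=1: score gives 369, score_new gives -106.
verdict: not equivalent; witness: x=-1, y=5, z=1


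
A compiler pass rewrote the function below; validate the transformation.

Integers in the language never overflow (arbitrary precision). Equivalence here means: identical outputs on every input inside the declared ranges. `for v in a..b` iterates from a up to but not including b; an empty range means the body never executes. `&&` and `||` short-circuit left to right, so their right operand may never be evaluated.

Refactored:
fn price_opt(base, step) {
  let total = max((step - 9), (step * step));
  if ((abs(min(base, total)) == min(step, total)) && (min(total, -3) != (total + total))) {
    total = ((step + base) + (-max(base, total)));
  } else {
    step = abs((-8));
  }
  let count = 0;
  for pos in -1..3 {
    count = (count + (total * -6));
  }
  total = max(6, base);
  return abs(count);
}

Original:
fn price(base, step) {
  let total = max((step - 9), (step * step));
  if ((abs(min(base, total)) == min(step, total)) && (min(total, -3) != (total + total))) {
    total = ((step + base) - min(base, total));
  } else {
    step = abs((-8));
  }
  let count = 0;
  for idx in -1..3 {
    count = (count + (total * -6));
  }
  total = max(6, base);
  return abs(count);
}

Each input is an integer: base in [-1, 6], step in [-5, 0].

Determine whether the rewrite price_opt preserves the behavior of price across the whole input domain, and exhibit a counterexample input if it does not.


On input base=1, step=0, price returns 24 while price_opt returns 0.
verdict: not equivalent; witness: base=1, step=0


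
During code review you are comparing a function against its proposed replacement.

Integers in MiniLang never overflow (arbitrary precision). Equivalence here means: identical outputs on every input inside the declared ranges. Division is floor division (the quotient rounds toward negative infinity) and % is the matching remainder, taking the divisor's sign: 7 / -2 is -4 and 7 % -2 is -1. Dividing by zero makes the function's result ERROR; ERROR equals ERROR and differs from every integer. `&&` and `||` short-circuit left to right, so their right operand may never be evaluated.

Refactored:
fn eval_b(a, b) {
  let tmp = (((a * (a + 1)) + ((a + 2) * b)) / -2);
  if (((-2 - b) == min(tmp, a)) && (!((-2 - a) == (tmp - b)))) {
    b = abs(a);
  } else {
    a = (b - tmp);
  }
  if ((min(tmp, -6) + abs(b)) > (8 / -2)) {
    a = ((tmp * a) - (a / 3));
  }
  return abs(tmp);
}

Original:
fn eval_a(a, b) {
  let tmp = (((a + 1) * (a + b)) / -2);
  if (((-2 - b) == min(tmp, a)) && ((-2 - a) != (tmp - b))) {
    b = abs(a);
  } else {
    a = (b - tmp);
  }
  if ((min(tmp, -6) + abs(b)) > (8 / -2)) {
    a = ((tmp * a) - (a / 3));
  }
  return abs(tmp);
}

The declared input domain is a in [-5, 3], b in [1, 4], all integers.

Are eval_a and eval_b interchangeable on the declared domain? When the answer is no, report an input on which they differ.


a=-5, b=1 yields 8 from eval_a but 9 from eval_b.
verdict: not equivalent; witness: a=-5, b=1


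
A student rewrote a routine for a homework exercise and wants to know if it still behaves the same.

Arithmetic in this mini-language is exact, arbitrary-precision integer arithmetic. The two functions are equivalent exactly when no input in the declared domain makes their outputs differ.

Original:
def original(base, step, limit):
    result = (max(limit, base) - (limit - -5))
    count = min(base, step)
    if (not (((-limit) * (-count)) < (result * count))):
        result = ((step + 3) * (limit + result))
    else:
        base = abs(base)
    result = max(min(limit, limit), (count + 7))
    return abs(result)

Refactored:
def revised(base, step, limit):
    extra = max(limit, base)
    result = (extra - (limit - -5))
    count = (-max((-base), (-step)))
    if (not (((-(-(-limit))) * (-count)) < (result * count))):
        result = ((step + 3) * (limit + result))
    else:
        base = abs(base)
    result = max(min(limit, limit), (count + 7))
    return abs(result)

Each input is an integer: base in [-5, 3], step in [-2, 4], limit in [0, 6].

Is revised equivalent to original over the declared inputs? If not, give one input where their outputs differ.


Side by side, the visible changes include: min/max/abs usage differs, statement counts differ, local variable names differ.
As a probe, take base=1, step=3, limit=2: original runs result = -5; count = 1; (not (((-limit) * (-count)) < (result * count))) -> true; result = -18; result = 8; return 8; revised runs extra = 2; result = -5; count = 1; (not (((-(-(-limit))) * (-count)) < (result * count))) -> true; result = -18; result = 8; return 8; both end at 8.
Checked all 441 inputs in the declared domain: the outputs agree on every one.
verdict: equivalent


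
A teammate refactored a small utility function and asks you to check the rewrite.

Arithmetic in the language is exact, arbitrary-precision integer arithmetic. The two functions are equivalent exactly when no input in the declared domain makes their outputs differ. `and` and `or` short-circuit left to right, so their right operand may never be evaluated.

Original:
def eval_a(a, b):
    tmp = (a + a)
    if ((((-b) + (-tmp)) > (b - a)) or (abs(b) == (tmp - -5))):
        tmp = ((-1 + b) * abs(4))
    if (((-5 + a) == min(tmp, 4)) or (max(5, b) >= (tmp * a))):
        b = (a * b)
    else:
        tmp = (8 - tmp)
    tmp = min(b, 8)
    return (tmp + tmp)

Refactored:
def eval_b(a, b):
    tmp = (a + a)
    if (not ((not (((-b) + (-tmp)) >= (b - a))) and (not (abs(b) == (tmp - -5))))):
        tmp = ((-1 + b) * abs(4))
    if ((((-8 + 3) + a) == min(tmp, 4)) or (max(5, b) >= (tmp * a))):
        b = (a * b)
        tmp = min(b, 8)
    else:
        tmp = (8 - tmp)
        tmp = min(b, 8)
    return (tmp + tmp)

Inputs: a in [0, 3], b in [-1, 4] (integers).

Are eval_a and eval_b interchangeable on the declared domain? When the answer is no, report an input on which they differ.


There is a counterexample at a=2, b=-1: -2 on one side, -4 on the other.
eval_a: tmp := 4 | ((((-b) + (-tmp)) > (b - a)) or (abs(b) == (tmp - -5))): false | (((-5 + a) == min(tmp, 4)) or (max(5, b) >= (tmp * a))): false | tmp := 4 | tmp := -1 | result -2
eval_b: tmp := 4 | (not ((not (((-b) + (-tmp)) >= (b - a))) and (not (abs(b) == (tmp - -5))))): true | tmp := -8 | ((((-8 + 3) + a) == min(tmp, 4)) or (max(5, b) >= (tmp * a))): true | b := -2 | tmp := -2 | result -4
verdict: not equivalent; witness: a=2, b=-1


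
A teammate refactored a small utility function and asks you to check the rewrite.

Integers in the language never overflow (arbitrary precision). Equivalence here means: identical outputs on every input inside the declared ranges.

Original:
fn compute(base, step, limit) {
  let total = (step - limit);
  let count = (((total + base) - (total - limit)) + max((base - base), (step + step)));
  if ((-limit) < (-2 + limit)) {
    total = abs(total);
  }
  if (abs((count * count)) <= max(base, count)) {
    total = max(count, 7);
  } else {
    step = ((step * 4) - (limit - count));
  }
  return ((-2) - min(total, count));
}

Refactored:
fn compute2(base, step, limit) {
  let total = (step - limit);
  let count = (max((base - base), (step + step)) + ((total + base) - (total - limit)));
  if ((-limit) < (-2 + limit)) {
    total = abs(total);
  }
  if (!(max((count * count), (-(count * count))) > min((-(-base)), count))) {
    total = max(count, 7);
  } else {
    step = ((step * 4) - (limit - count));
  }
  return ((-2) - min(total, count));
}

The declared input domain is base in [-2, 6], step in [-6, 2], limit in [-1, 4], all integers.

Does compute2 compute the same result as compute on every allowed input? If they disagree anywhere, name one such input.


Try base=-2, step=1, limit=1.
compute: total=0, then count=1, then ((-limit) < (-2 + limit)) is false, then (abs((count * count)) <= max(base, count)) is true, then total=7, then returns -3
compute2: total=0, then count=1, then ((-limit) < (-2 + limit)) is false, then (!(max((count * count), (-(count * count))) > min((-(-base)), count))) is false, then step=4, then returns -2
-3 vs -2 — the two versions disagree here.
verdict: not equivalent; witness: base=-2, step=1, limit=1


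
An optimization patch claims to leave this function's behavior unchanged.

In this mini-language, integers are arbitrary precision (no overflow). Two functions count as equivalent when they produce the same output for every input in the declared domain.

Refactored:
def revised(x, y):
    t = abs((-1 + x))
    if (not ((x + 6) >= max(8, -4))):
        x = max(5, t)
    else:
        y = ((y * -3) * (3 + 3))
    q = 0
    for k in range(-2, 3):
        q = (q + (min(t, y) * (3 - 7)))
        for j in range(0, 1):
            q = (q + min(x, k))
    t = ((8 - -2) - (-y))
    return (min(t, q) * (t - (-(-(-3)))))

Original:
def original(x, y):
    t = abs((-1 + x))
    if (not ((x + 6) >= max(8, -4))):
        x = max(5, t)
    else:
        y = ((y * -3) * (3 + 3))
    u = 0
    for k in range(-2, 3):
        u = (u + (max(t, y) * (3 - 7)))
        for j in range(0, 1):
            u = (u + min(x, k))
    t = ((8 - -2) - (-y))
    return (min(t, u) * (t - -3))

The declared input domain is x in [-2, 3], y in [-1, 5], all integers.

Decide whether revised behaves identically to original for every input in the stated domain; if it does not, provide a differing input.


Try x=-2, y=-1.
original: t=3, then (not ((x + 6) >= max(8, -4))) is true, then x=5, then u=0, then (k=-2), then u=-12, then (j=0), then u=-14, then (k=-1), then u=-26, then (j=0), then u=-27, then (k=0), then u=-39, then (j=0), then u=-39, then (k=1), then u=-51, then (j=0), then u=-50, then (k=2), then u=-62, then (j=0), then u=-60, then t=9, then returns -720
revised: t=3, then (not ((x + 6) >= max(8, -4))) is true, then x=5, then q=0, then (k=-2), then q=4, then (j=0), then q=2, then (k=-1), then q=6, then (j=0), then q=5, then (k=0), then q=9, then (j=0), then q=9, then (k=1), then q=13, then (j=0), then q=14, then (k=2), then q=18, then (j=0), then q=20, then t=9, then returns 108
-720 against 108: the behavior changed.
verdict: not equivalent; witness: x=-2, y=-1


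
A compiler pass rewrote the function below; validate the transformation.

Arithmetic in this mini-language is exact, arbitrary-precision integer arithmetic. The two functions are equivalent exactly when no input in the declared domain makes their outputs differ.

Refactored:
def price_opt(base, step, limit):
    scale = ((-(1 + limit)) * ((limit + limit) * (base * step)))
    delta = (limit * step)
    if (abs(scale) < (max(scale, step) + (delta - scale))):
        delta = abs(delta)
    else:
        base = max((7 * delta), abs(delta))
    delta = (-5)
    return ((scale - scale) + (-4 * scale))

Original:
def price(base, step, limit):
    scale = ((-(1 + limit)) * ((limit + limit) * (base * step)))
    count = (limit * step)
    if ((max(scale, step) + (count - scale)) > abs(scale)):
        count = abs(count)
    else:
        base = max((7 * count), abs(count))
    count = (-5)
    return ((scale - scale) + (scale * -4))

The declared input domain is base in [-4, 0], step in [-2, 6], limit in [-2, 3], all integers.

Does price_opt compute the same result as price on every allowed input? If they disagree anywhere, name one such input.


Reading the diff, among the changes: comparison usage differs, plus local variable names differ.
As a probe, take base=-2, step=-2, limit=1: price runs scale := -16 | count := -2 | ((max(scale, step) + (count - scale)) > abs(scale)): false | base := 2 | count := -5 | result 64; price_opt runs scale := -16 | delta := -2 | (abs(scale) < (max(scale, step) + (delta - scale))): false | base := 2 | delta := -5 | result 64; both end at 64.
An exhaustive pass over the 270 declared inputs shows identical outputs.
verdict: equivalent


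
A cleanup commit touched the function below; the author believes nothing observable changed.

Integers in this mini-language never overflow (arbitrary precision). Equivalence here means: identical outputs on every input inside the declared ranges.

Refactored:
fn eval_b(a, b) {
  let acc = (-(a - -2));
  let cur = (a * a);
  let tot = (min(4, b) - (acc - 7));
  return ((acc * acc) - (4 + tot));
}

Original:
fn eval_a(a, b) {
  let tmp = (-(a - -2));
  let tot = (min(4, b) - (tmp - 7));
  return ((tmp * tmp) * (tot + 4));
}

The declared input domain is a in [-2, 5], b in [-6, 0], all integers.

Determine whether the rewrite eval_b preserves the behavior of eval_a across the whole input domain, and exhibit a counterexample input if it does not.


Try a=-2, b=-6.
eval_a: tmp=0, then tot=1, then returns 0
eval_b: acc=0, then cur=4, then tot=1, then returns -5
0 against -5: the behavior changed.
verdict: not equivalent; witness: a=-2, b=-6


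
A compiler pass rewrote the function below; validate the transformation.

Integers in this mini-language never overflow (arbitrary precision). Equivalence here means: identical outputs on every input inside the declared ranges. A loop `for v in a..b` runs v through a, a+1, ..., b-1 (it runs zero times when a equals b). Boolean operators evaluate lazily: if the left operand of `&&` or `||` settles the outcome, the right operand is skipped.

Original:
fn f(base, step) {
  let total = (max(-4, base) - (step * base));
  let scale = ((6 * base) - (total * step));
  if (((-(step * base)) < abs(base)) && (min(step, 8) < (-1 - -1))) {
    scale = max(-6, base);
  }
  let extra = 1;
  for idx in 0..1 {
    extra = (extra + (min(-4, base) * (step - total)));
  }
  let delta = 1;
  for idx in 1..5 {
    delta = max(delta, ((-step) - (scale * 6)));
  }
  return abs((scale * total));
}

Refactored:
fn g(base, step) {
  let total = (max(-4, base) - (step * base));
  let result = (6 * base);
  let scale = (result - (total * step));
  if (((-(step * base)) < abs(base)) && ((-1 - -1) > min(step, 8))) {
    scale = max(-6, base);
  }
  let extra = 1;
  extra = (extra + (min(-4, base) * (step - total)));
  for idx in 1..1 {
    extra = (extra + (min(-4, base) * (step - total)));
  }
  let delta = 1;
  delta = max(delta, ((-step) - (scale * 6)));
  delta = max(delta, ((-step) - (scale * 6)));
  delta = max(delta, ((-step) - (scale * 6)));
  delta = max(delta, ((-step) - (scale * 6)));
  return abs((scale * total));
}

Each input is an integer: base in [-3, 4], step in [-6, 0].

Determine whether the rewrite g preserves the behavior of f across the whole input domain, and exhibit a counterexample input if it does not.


Differences: loop structure differs; statement counts differ; min/max/abs usage differs; constant usage differs; comparison usage differs; arithmetic usage differs; local variable names differ — yet all 56 inputs agree.
verdict: equivalent


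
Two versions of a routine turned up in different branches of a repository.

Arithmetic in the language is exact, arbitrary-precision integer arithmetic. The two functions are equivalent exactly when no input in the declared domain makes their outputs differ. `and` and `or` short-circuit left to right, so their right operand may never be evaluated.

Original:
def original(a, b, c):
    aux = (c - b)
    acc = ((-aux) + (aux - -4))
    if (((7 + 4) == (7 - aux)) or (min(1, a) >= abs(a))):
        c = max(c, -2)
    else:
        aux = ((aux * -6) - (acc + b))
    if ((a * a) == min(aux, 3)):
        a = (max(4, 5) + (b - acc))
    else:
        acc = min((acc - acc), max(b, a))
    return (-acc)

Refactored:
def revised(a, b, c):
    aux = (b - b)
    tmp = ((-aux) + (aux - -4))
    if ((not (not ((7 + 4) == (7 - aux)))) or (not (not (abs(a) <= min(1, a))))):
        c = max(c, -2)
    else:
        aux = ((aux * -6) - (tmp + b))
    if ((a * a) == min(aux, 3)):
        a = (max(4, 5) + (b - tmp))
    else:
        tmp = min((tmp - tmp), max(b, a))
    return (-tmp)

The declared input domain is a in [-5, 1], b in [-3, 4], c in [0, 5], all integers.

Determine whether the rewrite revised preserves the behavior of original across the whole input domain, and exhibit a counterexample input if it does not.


Take a=-1, b=1, c=0.
original: aux := -1 | acc := 4 | (((7 + 4) == (7 - aux)) or (min(1, a) >= abs(a))): false | aux := 1 | ((a * a) == min(aux, 3)): true | a := 2 | result -4
revised: aux := 0 | tmp := 4 | ((not (not ((7 + 4) == (7 - aux)))) or (not (not (abs(a) <= min(1, a))))): false | aux := -5 | ((a * a) == min(aux, 3)): false | tmp := 0 | result 0
-4 and 0 differ, so these are not the same function on this domain.
verdict: not equivalent; witness: a=-1, b=1, c=0


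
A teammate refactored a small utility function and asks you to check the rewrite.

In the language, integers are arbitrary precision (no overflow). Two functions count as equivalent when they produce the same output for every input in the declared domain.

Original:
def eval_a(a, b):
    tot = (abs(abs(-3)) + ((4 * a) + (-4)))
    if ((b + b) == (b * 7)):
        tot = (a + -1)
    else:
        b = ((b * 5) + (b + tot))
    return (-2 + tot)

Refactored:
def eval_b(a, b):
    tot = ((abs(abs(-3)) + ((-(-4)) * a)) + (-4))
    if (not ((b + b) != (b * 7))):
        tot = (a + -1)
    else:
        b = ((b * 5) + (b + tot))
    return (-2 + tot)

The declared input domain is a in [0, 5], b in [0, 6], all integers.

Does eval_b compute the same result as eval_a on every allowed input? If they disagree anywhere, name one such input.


Comparing the listings, the differences include: comparison usage differs, and boolean connective usage differs.
One worked example (a=1, b=2) — eval_a: tot becomes 3; next ((b + b) == (b * 7)) evaluates to false; next b becomes 15; next final value 1; eval_b: tot becomes 3; next (not ((b + b) != (b * 7))) evaluates to false; next b becomes 15; next final value 1; agreement on 1.
Sweeping the whole domain (42 inputs) finds no disagreement.
verdict: equivalent


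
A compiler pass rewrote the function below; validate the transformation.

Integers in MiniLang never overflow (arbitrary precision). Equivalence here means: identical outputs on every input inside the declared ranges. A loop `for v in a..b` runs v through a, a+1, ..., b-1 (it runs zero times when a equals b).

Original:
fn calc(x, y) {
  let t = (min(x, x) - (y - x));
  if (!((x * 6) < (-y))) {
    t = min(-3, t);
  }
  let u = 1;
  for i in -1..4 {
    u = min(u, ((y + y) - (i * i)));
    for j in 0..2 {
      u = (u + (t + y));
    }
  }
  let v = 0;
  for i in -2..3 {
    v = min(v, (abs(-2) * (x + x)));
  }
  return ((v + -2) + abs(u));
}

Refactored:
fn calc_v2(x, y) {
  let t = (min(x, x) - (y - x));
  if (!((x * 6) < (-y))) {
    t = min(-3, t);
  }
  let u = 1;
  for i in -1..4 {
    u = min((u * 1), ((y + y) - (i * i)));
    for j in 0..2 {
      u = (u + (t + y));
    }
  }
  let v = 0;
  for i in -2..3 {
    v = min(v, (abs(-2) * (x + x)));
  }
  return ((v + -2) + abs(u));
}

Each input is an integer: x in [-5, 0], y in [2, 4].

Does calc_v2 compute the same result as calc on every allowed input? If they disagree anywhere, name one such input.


The two are interchangeable: arithmetic usage differs; constant usage differs, and every declared input agrees.
One worked example (x=-5, y=4) — calc: t = -14; (!((x * 6) < (-y))) -> false; u = 1; [i=-1]; u = 1; [j=0]; u = -9; [j=1]; u = -19; [i=0]; u = -19; [j=0]; u = -29; [j=1]; u = -39; [i=1]; u = -39; [j=0]; u = -49; [j=1]; u = -59; [i=2]; u = -59; [j=0]; u = -69; [j=1]; u = -79; [i=3]; u = -79; [j=0]; u = -89; [j=1]; u = -99; v = 0; [i=-2]; v = -20; [i=-1]; v = -20; [i=0]; v = -20; [i=1]; v = -20; [i=2]; v = -20; return 77; calc_v2: t = -14; (!((x * 6) < (-y))) -> false; u = 1; [i=-1]; u = 1; [j=0]; u = -9; [j=1]; u = -19; [i=0]; u = -19; [j=0]; u = -29; [j=1]; u = -39; [i=1]; u = -39; [j=0]; u = -49; [j=1]; u = -59; [i=2]; u = -59; [j=0]; u = -69; [j=1]; u = -79; [i=3]; u = -79; [j=0]; u = -89; [j=1]; u = -99; v = 0; [i=-2]; v = -20; [i=-1]; v = -20; [i=0]; v = -20; [i=1]; v = -20; [i=2]; v = -20; return 77; agreement on 77.
Sweeping the whole domain (18 inputs) finds no disagreement.
verdict: equivalent


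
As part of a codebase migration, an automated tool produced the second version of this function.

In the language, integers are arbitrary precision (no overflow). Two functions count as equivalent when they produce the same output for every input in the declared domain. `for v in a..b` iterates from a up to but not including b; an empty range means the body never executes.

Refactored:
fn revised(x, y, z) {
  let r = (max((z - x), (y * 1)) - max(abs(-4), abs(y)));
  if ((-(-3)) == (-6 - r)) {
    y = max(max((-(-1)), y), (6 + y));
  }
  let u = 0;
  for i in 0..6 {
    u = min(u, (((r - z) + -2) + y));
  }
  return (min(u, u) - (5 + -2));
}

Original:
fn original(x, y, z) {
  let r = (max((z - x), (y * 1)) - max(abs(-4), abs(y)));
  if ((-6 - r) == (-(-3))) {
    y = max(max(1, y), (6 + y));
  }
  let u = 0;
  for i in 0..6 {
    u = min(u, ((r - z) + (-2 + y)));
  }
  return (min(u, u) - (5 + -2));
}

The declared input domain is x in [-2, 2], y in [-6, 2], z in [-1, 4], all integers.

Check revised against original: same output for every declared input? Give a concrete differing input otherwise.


Reading the diff, among the changes: same computation, different form.
Tracing x=2, y=-2, z=1: original: r=-5, then ((-6 - r) == (-(-3))) is false, then u=0, then (i=0), then u=-10, then (i=1), then u=-10, then (i=2), then u=-10, then (i=3), then u=-10, then (i=4), then u=-10, then (i=5), then u=-10, then returns -13 | revised: r=-5, then ((-(-3)) == (-6 - r)) is false, then u=0, then (i=0), then u=-10, then (i=1), then u=-10, then (i=2), then u=-10, then (i=3), then u=-10, then (i=4), then u=-10, then (i=5), then u=-10, then returns -13 — matching result -13.
Across all 270 domain points the two functions coincide.
verdict: equivalent


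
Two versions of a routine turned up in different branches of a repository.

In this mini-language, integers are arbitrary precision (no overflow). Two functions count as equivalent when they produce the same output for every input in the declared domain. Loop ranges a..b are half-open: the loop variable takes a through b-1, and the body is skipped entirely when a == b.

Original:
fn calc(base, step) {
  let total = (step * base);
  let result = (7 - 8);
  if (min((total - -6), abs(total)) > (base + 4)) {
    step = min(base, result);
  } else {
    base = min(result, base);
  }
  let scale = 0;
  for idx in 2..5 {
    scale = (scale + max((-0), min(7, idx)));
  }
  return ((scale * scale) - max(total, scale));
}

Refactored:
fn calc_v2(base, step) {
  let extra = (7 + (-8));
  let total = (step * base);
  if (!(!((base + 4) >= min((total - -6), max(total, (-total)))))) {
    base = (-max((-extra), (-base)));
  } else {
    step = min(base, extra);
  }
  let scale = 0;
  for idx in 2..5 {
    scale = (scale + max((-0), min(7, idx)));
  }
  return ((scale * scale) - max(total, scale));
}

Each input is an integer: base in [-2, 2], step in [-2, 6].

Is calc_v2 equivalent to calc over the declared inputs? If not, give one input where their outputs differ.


Comparing the listings, the differences include: boolean connective usage differs; min/max/abs usage differs; arithmetic usage differs; comparison usage differs; local variable names differ.
Tracing base=1, step=1: calc: total=1, then result=-1, then (min((total - -6), abs(total)) > (base + 4)) is false, then base=-1, then scale=0, then (idx=2), then scale=2, then (idx=3), then scale=5, then (idx=4), then scale=9, then returns 72 | calc_v2: extra=-1, then total=1, then (!(!((base + 4) >= min((total - -6), max(total, (-total)))))) is true, then base=-1, then scale=0, then (idx=2), then scale=2, then (idx=3), then scale=5, then (idx=4), then scale=9, then returns 72 — matching result 72.
Sweeping the whole domain (45 inputs) finds no disagreement.
verdict: equivalent


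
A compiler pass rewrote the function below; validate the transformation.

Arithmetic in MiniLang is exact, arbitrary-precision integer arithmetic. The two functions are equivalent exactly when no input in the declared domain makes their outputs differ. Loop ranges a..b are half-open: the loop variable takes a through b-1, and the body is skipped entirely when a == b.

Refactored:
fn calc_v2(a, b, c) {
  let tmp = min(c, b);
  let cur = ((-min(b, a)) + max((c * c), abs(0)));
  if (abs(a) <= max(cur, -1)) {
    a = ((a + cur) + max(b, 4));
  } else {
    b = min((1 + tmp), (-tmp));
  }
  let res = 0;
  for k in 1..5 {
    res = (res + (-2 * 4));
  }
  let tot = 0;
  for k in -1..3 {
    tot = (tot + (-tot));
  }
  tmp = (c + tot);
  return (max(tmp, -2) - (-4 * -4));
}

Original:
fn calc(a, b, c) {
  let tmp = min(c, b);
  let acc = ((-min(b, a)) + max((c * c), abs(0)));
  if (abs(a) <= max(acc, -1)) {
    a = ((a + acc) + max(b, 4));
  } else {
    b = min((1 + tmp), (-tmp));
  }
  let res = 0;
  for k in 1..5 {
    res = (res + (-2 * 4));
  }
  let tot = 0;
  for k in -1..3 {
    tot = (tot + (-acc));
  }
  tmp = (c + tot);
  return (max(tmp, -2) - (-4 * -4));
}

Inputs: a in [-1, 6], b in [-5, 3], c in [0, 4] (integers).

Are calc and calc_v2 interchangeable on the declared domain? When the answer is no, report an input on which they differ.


The rewrite breaks on a=-1, b=-5, c=0, where the results are -18 and -16.
calc: tmp=-5, then acc=5, then (abs(a) <= max(acc, -1)) is true, then a=8, then res=0, then (k=1), then res=-8, then (k=2), then res=-16, then (k=3), then res=-24, then (k=4), then res=-32, then tot=0, then (k=-1), then tot=-5, then (k=0), then tot=-10, then (k=1), then tot=-15, then (k=2), then tot=-20, then tmp=-20, then returns -18
calc_v2: tmp=-5, then cur=5, then (abs(a) <= max(cur, -1)) is true, then a=8, then res=0, then (k=1), then res=-8, then (k=2), then res=-16, then (k=3), then res=-24, then (k=4), then res=-32, then tot=0, then (k=-1), then tot=0, then (k=0), then tot=0, then (k=1), then tot=0, then (k=2), then tot=0, then tmp=0, then returns -16
verdict: not equivalent; witness: a=-1, b=-5, c=0


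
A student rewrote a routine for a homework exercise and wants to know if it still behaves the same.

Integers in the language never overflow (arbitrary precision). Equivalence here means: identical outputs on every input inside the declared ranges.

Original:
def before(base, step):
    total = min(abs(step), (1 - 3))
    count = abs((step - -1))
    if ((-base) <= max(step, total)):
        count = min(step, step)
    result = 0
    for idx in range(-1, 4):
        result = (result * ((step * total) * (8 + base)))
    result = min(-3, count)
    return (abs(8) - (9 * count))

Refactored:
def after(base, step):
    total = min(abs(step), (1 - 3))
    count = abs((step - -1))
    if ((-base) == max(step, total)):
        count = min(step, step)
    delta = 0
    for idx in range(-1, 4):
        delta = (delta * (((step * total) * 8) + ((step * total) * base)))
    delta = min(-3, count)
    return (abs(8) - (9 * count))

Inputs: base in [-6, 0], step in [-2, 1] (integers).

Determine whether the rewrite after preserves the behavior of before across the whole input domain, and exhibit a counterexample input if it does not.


There is a counterexample at base=0, step=1: -1 on one side, -10 on the other.
before: total := -2 | count := 2 | ((-base) <= max(step, total)): true | count := 1 | result := 0 | iter idx=-1: | result := 0 | iter idx=0: | result := 0 | iter idx=1: | result := 0 | iter idx=2: | result := 0 | iter idx=3: | result := 0 | result := -3 | result -1
after: total := -2 | count := 2 | ((-base) == max(step, total)): false | delta := 0 | iter idx=-1: | delta := 0 | iter idx=0: | delta := 0 | iter idx=1: | delta := 0 | iter idx=2: | delta := 0 | iter idx=3: | delta := 0 | delta := -3 | result -10
verdict: not equivalent; witness: base=0, step=1
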